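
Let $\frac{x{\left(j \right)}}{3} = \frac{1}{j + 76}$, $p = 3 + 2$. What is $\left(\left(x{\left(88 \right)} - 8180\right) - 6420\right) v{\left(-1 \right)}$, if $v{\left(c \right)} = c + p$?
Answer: $- \frac{2394397}{41} \approx -58400.0$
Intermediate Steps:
$p = 5$
$x{\left(j \right)} = \frac{3}{76 + j}$ ($x{\left(j \right)} = \frac{3}{j + 76} = \frac{3}{76 + j}$)
$v{\left(c \right)} = 5 + c$ ($v{\left(c \right)} = c + 5 = 5 + c$)
$\left(\left(x{\left(88 \right)} - 8180\right) - 6420\right) v{\left(-1 \right)} = \left(\left(\frac{3}{76 + 88} - 8180\right) - 6420\right) \left(5 - 1\right) = \left(\left(\frac{3}{164} - 8180\right) - 6420\right) 4 = \left(- \frac{1341517}{164} - 6420\right) 4 = \left(- \frac{2394397}{164}\right) 4 = - \frac{2394397}{41}$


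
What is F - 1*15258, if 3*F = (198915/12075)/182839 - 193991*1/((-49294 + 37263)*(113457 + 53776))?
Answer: -196452788617387914118/12875395819758395 ≈ -15258.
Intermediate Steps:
F = 800485676792/12875395819758395 (F = ((198915/12075)/182839 - 193991*1/((-49294 + 37263)*(113457 + 53776)))/3 = ((198915*(1/12075))*(1/182839) - 193991/((-12031*167233)))/3 = ((13261/805)*(1/182839) - 193991/(-2011980223))/3 = (13261/147185395 - 193991*(-1/2011980223))/3 = (13261/147185395 + 193991/2011980223)/3 = (⅓)*(2401457030376/12875395819758395) = 800485676792/12875395819758395 ≈ 6.2172e-5)
F - 1*15258 = 800485676792/12875395819758395 - 1*15258 = 800485676792/12875395819758395 - 15258 = -196452788617387914118/12875395819758395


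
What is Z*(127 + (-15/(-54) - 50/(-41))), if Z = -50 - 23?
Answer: -6922663/738 ≈ -9380.3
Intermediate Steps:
Z = -73
Z*(127 + (-15/(-54) - 50/(-41))) = -73*(127 + (-15/(-54) - 50/(-41))) = -73*(127 + (-15*(-1/54) - 50*(-1/41))) = -73*(127 + (5/18 + 50/41)) = -73*(127 + 1105/738) = -73*94831/738 = -6922663/738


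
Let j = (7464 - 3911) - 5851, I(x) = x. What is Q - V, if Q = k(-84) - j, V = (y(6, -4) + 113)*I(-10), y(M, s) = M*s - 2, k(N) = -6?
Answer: 3162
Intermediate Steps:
y(M, s) = -2 + M*s
V = -870 (V = ((-2 + 6*(-4)) + 113)*(-10) = ((-2 - 24) + 113)*(-10) = (-26 + 113)*(-10) = 87*(-10) = -870)
j = -2298 (j = 3553 - 5851 = -2298)
Q = 2292 (Q = -6 - 1*(-2298) = -6 + 2298 = 2292)
Q - V = 2292 - 1*(-870) = 2292 + 870 = 3162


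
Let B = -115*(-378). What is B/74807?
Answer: 43470/74807 ≈ 0.58110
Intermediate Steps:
B = 43470
B/74807 = 43470/74807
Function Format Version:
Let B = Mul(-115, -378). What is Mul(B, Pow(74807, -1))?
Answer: Rational(43470, 74807) ≈ 0.58110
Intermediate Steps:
B = 43470
Mul(B, Pow(74807, -1)) = Mul(43470, Pow(74807, -1)) = Mul(43470, Rational(1, 74807)) = Rational(43470, 74807)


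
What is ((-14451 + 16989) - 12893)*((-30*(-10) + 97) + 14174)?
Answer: -150882705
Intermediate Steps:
((-14451 + 16989) - 12893)*((-30*(-10) + 97) + 14174) = (2538 - 12893)*((300 + 97) + 14174) = -10355*(397 + 14174) = -10355*14571 = -150882705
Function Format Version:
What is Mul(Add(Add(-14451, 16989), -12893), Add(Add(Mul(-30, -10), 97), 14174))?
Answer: -150882705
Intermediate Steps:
Mul(Add(Add(-14451, 16989), -12893), Add(Add(Mul(-30, -10), 97), 14174)) = Mul(Add(2538, -12893), Add(Add(300, 97), 14174)) = Mul(-10355, Add(397, 14174)) = Mul(-10355, 14571) = -150882705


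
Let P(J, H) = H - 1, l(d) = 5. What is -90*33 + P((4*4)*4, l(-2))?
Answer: -2966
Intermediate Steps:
P(J, H) = -1 + H
-90*33 + P((4*4)*4, l(-2)) = -90*33 + (-1 + 5) = -2970 + 4 = -2966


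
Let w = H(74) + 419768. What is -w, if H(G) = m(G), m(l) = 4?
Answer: -419772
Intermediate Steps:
H(G) = 4
w = 419772 (w = 4 + 419768 = 419772)
-w = -1*419772 = -419772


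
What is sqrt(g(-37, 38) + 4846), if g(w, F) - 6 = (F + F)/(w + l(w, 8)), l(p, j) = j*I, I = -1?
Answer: 2*sqrt(272830)/15 ≈ 69.644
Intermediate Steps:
l(p, j) = -j (l(p, j) = j*(-1) = -j)
g(w, F) = 6 + 2*F/(-8 + w) (g(w, F) = 6 + (F + F)/(w - 1*8) = 6 + (2*F)/(w - 8) = 6 + (2*F)/(-8 + w) = 6 + 2*F/(-8 + w))
sqrt(g(-37, 38) + 4846) = sqrt(2*(-24 + 38 + 3*(-37))/(-8 - 37) + 4846) = sqrt(2*(-24 + 38 - 111)/(-45) + 4846) = sqrt(2*(-1/45)*(-97) + 4846) = sqrt(194/45 + 4846) = sqrt(218264/45) = 2*sqrt(272830)/15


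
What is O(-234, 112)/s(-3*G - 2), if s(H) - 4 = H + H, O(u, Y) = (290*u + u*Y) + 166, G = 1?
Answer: 46951/3 ≈ 15650.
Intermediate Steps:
O(u, Y) = 166 + 290*u + Y*u (O(u, Y) = (290*u + Y*u) + 166 = 166 + 290*u + Y*u)
s(H) = 4 + 2*H (s(H) = 4 + (H + H) = 4 + 2*H)
O(-234, 112)/s(-3*G - 2) = (166 + 290*(-234) + 112*(-234))/(4 + 2*(-3*1 - 2)) = (166 - 67860 - 26208)/(4 + 2*(-3 - 2)) = -93902/(4 + 2*(-5)) = -93902/(4 - 10) = -93902/(-6) = -93902*(-⅙) = 46951/3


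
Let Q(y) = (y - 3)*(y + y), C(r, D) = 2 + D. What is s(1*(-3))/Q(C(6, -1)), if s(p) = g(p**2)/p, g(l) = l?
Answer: 3/4 ≈ 0.75000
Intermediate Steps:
Q(y) = 2*y*(-3 + y) (Q(y) = (-3 + y)*(2*y) = 2*y*(-3 + y))
s(p) = p (s(p) = p**2/p = p)
s(1*(-3))/Q(C(6, -1)) = (1*(-3))/((2*(2 - 1)*(-3 + (2 - 1)))) = -3/(2*1*(-3 + 1)) = -3/(2*1*(-2)) = -3/(-4) = -1/4*(-3) = 3/4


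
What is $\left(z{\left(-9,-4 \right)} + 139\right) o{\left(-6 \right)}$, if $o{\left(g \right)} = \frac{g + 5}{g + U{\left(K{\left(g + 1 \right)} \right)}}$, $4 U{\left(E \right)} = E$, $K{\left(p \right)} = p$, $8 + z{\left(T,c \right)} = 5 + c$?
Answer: $\frac{528}{29} \approx 18.207$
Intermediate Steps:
$z{\left(T,c \right)} = -3 + c$ ($z{\left(T,c \right)} = -8 + \left(5 + c\right) = -3 + c$)
$U{\left(E \right)} = \frac{E}{4}$
$o{\left(g \right)} = \frac{5 + g}{\frac{1}{4} + \frac{5 g}{4}}$ ($o{\left(g \right)} = \frac{g + 5}{g + \frac{g + 1}{4}} = \frac{5 + g}{g + \frac{1 + g}{4}} = \frac{5 + g}{g + \left(\frac{1}{4} + \frac{g}{4}\right)} = \frac{5 + g}{\frac{1}{4} + \frac{5 g}{4}}$)
$\left(z{\left(-9,-4 \right)} + 139\right) o{\left(-6 \right)} = \left(\left(-3 - 4\right) + 139\right) \frac{4 \left(5 - 6\right)}{1 + 5 \left(-6\right)} = \left(-7 + 139\right) 4 \frac{1}{1 - 30} \left(-1\right) = 132 \cdot 4 \frac{1}{-29} \left(-1\right) = 132 \cdot 4 \left(- \frac{1}{29}\right) \left(-1\right) = 132 \cdot \frac{4}{29} = \frac{528}{29}$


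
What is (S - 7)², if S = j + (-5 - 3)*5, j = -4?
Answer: 2601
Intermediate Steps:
S = -44 (S = -4 + (-5 - 3)*5 = -4 - 8*5 = -4 - 40 = -44)
(S - 7)² = (-44 - 7)² = (-51)² = 2601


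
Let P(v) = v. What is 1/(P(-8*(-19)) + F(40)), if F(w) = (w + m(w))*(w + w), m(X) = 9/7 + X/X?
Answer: 7/24744 ≈ 0.00028290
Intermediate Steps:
m(X) = 16/7 (m(X) = 9*(1/7) + 1 = 9/7 + 1 = 16/7)
F(w) = 2*w*(16/7 + w) (F(w) = (w + 16/7)*(w + w) = (16/7 + w)*(2*w) = 2*w*(16/7 + w))
1/(P(-8*(-19)) + F(40)) = 1/(-8*(-19) + (2/7)*40*(16 + 7*40)) = 1/(152 + (2/7)*40*(16 + 280)) = 1/(152 + (2/7)*40*296) = 1/(152 + 23680/7) = 1/(24744/7) = 7/24744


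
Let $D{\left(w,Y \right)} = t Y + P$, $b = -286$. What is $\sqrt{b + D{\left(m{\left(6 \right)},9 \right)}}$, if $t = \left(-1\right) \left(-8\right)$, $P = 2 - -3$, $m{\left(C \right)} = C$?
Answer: $i \sqrt{209} \approx 14.457 i$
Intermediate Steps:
$P = 5$ ($P = 2 + 3 = 5$)
$t = 8$
$D{\left(w,Y \right)} = 5 + 8 Y$ ($D{\left(w,Y \right)} = 8 Y + 5 = 5 + 8 Y$)
$\sqrt{b + D{\left(m{\left(6 \right)},9 \right)}} = \sqrt{-286 + \left(5 + 8 \cdot 9\right)} = \sqrt{-286 + \left(5 + 72\right)} = \sqrt{-286 + 77} = \sqrt{-209} = i \sqrt{209}$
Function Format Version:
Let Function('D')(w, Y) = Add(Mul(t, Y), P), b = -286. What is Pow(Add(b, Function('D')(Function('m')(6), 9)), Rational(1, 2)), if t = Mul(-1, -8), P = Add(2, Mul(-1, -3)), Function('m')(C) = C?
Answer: Mul(I, Pow(209, Rational(1, 2))) ≈ Mul(14.457, I)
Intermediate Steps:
P = 5 (P = Add(2, 3) = 5)
t = 8
Function('D')(w, Y) = Add(5, Mul(8, Y)) (Function('D')(w, Y) = Add(Mul(8, Y), 5) = Add(5, Mul(8, Y)))
Pow(Add(b, Function('D')(Function('m')(6), 9)), Rational(1, 2)) = Pow(Add(-286, Add(5, Mul(8, 9))), Rational(1, 2)) = Pow(Add(-286, Add(5, 72)), Rational(1, 2)) = Pow(Add(-286, 77), Rational(1, 2)) = Pow(-209, Rational(1, 2)) = Mul(I, Pow(209, Rational(1, 2)))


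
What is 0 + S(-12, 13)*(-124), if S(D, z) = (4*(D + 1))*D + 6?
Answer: -66216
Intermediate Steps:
S(D, z) = 6 + D*(4 + 4*D) (S(D, z) = (4*(1 + D))*D + 6 = (4 + 4*D)*D + 6 = D*(4 + 4*D) + 6 = 6 + D*(4 + 4*D))
0 + S(-12, 13)*(-124) = 0 + (6 + 4*(-12) + 4*(-12)²)*(-124) = 0 + (6 - 48 + 4*144)*(-124) = 0 + (6 - 48 + 576)*(-124) = 0 + 534*(-124) = 0 - 66216 = -66216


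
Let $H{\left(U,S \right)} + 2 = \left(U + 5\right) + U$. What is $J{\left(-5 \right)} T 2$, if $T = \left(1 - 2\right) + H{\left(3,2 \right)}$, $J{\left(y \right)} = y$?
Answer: $-80$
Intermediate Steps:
$H{\left(U,S \right)} = 3 + 2 U$ ($H{\left(U,S \right)} = -2 + \left(\left(U + 5\right) + U\right) = -2 + \left(\left(5 + U\right) + U\right) = -2 + \left(5 + 2 U\right) = 3 + 2 U$)
$T = 8$ ($T = \left(1 - 2\right) + \left(3 + 2 \cdot 3\right) = -1 + \left(3 + 6\right) = -1 + 9 = 8$)
$J{\left(-5 \right)} T 2 = \left(-5\right) 8 \cdot 2 = \left(-40\right) 2 = -80$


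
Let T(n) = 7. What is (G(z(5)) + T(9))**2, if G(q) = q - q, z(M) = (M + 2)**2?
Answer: 49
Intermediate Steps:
z(M) = (2 + M)**2
G(q) = 0
(G(z(5)) + T(9))**2 = (0 + 7)**2 = 7**2 = 49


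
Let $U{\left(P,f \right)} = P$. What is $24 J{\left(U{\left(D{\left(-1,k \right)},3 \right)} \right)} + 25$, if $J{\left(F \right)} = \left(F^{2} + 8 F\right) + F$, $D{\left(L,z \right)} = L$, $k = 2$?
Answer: $-167$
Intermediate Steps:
$J{\left(F \right)} = F^{2} + 9 F$
$24 J{\left(U{\left(D{\left(-1,k \right)},3 \right)} \right)} + 25 = 24 \left(- (9 - 1)\right) + 25 = 24 \left(\left(-1\right) 8\right) + 25 = 24 \left(-8\right) + 25 = -192 + 25 = -167$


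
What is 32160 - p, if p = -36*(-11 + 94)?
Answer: 35148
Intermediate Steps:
p = -2988 (p = -36*83 = -2988)
32160 - p = 32160 - 1*(-2988) = 32160 + 2988 = 35148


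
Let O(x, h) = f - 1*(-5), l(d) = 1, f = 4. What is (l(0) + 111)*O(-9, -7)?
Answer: 1008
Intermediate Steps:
O(x, h) = 9 (O(x, h) = 4 - 1*(-5) = 4 + 5 = 9)
(l(0) + 111)*O(-9, -7) = (1 + 111)*9 = 112*9 = 1008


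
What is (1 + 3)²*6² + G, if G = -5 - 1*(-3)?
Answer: 574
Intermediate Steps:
G = -2 (G = -5 + 3 = -2)
(1 + 3)²*6² + G = (1 + 3)²*6² - 2 = 4²*36 - 2 = 16*36 - 2 = 576 - 2 = 574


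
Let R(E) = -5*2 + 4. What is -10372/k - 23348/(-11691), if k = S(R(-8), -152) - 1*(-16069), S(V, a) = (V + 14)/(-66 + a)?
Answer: 341693608/252802287 ≈ 1.3516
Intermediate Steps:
R(E) = -6 (R(E) = -10 + 4 = -6)
S(V, a) = (14 + V)/(-66 + a)
k = 1751517/109 (k = (14 - 6)/(-66 - 152) - 1*(-16069) = 8/(-218) + 16069 = -1/218*8 + 16069 = -4/109 + 16069 = 1751517/109 ≈ 16069.)
-10372/k - 23348/(-11691) = -10372/1751517/109 - 23348/(-11691) = -10372*109/1751517 - 23348*(-1/11691) = -1130548/1751517 + 23348/11691 = 341693608/252802287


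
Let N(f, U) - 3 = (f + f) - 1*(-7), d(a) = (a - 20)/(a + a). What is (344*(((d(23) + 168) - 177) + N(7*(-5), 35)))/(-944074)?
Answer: 272706/10856851 ≈ 0.025118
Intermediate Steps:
d(a) = (-20 + a)/(2*a) (d(a) = (-20 + a)/((2*a)) = (-20 + a)*(1/(2*a)) = (-20 + a)/(2*a))
N(f, U) = 10 + 2*f (N(f, U) = 3 + ((f + f) - 1*(-7)) = 3 + (2*f + 7) = 3 + (7 + 2*f) = 10 + 2*f)
(344*(((d(23) + 168) - 177) + N(7*(-5), 35)))/(-944074) = (344*((((½)*(-20 + 23)/23 + 168) - 177) + (10 + 2*(7*(-5)))))/(-944074) = (344*((((½)*(1/23)*3 + 168) - 177) + (10 + 2*(-35))))*(-1/944074) = (344*(((3/46 + 168) - 177) + (10 - 70)))*(-1/944074) = (344*((7731/46 - 177) - 60))*(-1/944074) = (344*(-411/46 - 60))*(-1/944074) = (344*(-3171/46))*(-1/944074) = -545412/23*(-1/944074) = 272706/10856851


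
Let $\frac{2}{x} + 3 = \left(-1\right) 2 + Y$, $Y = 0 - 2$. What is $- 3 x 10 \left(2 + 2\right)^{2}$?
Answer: $\frac{960}{7} \approx 137.14$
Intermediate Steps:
$Y = -2$
$x = - \frac{2}{7}$ ($x = \frac{2}{-3 - 4} = \frac{2}{-7} = 2 \left(- \frac{1}{7}\right) = - \frac{2}{7} \approx -0.28571$)
$- 3 x 10 \left(2 + 2\right)^{2} = \left(-3\right) \left(- \frac{2}{7}\right) 10 \left(2 + 2\right)^{2} = \frac{6}{7} \cdot 10 \cdot 4^{2} = \frac{60}{7} \cdot 16 = \frac{960}{7}$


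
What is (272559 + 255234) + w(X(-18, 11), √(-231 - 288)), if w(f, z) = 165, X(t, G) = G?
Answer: 527958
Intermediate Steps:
(272559 + 255234) + w(X(-18, 11), √(-231 - 288)) = (272559 + 255234) + 165 = 527793 + 165 = 527958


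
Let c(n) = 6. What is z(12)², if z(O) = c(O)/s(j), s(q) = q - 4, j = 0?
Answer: 9/4 ≈ 2.2500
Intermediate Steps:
s(q) = -4 + q
z(O) = -3/2 (z(O) = 6/(-4 + 0) = 6/(-4) = 6*(-¼) = -3/2)
z(12)² = (-3/2)² = 9/4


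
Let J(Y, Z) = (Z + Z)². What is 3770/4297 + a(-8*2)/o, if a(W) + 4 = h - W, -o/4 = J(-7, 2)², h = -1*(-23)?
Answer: 3710085/4400128 ≈ 0.84318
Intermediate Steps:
h = 23
J(Y, Z) = 4*Z² (J(Y, Z) = (2*Z)² = 4*Z²)
o = -1024 (o = -4*(4*2²)² = -4*(4*4)² = -4*16² = -4*256 = -1024)
a(W) = 19 - W (a(W) = -4 + (23 - W) = 19 - W)
3770/4297 + a(-8*2)/o = 3770/4297 + (19 - (-8)*2)/(-1024) = 3770*(1/4297) + (19 - 1*(-16))*(-1/1024) = 3770/4297 + (19 + 16)*(-1/1024) = 3770/4297 + 35*(-1/1024) = 3770/4297 - 35/1024 = 3710085/4400128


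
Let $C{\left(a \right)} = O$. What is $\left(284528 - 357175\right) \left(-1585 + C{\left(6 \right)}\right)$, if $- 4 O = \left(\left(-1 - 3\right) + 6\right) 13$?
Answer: $\frac{231235401}{2} \approx 1.1562 \cdot 10^{8}$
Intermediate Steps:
$O = - \frac{13}{2}$ ($O = - \frac{\left(\left(-1 - 3\right) + 6\right) 13}{4} = - \frac{\left(-4 + 6\right) 13}{4} = - \frac{2 \cdot 13}{4} = \left(- \frac{1}{4}\right) 26 = - \frac{13}{2} \approx -6.5$)
$C{\left(a \right)} = - \frac{13}{2}$
$\left(284528 - 357175\right) \left(-1585 + C{\left(6 \right)}\right) = \left(284528 - 357175\right) \left(-1585 - \frac{13}{2}\right) = \left(-72647\right) \left(- \frac{3183}{2}\right) = \frac{231235401}{2}$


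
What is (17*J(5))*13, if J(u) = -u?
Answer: -1105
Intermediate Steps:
(17*J(5))*13 = (17*(-1*5))*13 = (17*(-5))*13 = -85*13 = -1105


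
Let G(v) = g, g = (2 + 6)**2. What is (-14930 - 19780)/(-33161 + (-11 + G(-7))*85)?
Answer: 5785/4776 ≈ 1.2113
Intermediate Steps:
g = 64 (g = 8**2 = 64)
G(v) = 64
(-14930 - 19780)/(-33161 + (-11 + G(-7))*85) = (-14930 - 19780)/(-33161 + (-11 + 64)*85) = -34710/(-33161 + 53*85) = -34710/(-33161 + 4505) = -34710/(-28656) = -34710*(-1/28656) = 5785/4776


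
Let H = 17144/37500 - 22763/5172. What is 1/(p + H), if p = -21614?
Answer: -5387500/116466673437 ≈ -4.6258e-5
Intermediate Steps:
H = -21248437/5387500 (H = 17144*(1/37500) - 22763*1/5172 = 4286/9375 - 22763/5172 = -21248437/5387500 ≈ -3.9440)
1/(p + H) = 1/(-21614 - 21248437/5387500) = 1/(-116466673437/5387500) = -5387500/116466673437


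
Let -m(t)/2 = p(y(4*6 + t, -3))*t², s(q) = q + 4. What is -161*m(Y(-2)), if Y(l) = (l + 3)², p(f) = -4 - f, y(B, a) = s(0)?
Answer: -2576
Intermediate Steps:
s(q) = 4 + q
y(B, a) = 4 (y(B, a) = 4 + 0 = 4)
Y(l) = (3 + l)²
m(t) = 16*t² (m(t) = -2*(-4 - 1*4)*t² = -2*(-4 - 4)*t² = -(-16)*t² = 16*t²)
-161*m(Y(-2)) = -2576*((3 - 2)²)² = -2576*(1²)² = -2576*1² = -2576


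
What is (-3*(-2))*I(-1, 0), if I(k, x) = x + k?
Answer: -6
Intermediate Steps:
I(k, x) = k + x
(-3*(-2))*I(-1, 0) = (-3*(-2))*(-1 + 0) = 6*(-1) = -6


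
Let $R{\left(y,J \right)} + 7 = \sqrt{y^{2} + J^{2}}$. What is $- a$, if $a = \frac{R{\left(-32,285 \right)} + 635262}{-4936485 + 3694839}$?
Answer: $\frac{635255}{1241646} + \frac{\sqrt{82249}}{1241646} \approx 0.51185$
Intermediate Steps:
$R{\left(y,J \right)} = -7 + \sqrt{J^{2} + y^{2}}$ ($R{\left(y,J \right)} = -7 + \sqrt{y^{2} + J^{2}} = -7 + \sqrt{J^{2} + y^{2}}$)
$a = - \frac{635255}{1241646} - \frac{\sqrt{82249}}{1241646}$ ($a = \frac{\left(-7 + \sqrt{285^{2} + \left(-32\right)^{2}}\right) + 635262}{-4936485 + 3694839} = \frac{\left(-7 + \sqrt{81225 + 1024}\right) + 635262}{-1241646} = \left(\left(-7 + \sqrt{82249}\right) + 635262\right) \left(- \frac{1}{1241646}\right) = \left(635255 + \sqrt{82249}\right) \left(- \frac{1}{1241646}\right) = - \frac{635255}{1241646} - \frac{\sqrt{82249}}{1241646} \approx -0.51185$)
$- a = - (- \frac{635255}{1241646} - \frac{\sqrt{82249}}{1241646}) = \frac{635255}{1241646} + \frac{\sqrt{82249}}{1241646}$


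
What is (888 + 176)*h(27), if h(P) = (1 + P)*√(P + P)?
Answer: 89376*√6 ≈ 2.1893e+5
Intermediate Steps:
h(P) = √2*√P*(1 + P) (h(P) = (1 + P)*√(2*P) = (1 + P)*(√2*√P) = √2*√P*(1 + P))
(888 + 176)*h(27) = (888 + 176)*(√2*√27*(1 + 27)) = 1064*(√2*(3*√3)*28) = 1064*(84*√6) = 89376*√6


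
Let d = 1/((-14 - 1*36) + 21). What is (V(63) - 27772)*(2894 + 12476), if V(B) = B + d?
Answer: -425887860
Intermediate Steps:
d = -1/29 (d = 1/((-14 - 36) + 21) = 1/(-50 + 21) = 1/(-29) = -1/29 ≈ -0.034483)
V(B) = -1/29 + B (V(B) = B - 1/29 = -1/29 + B)
(V(63) - 27772)*(2894 + 12476) = ((-1/29 + 63) - 27772)*(2894 + 12476) = (1826/29 - 27772)*15370 = -803562/29*15370 = -425887860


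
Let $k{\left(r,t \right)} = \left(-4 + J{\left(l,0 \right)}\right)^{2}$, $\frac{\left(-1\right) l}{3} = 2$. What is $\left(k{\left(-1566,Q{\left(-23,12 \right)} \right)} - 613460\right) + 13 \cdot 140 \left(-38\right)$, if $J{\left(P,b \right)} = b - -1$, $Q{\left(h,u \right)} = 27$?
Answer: $-682611$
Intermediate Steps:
$l = -6$ ($l = \left(-3\right) 2 = -6$)
$J{\left(P,b \right)} = 1 + b$ ($J{\left(P,b \right)} = b + 1 = 1 + b$)
$k{\left(r,t \right)} = 9$ ($k{\left(r,t \right)} = \left(-4 + \left(1 + 0\right)\right)^{2} = \left(-4 + 1\right)^{2} = \left(-3\right)^{2} = 9$)
$\left(k{\left(-1566,Q{\left(-23,12 \right)} \right)} - 613460\right) + 13 \cdot 140 \left(-38\right) = \left(9 - 613460\right) + 13 \cdot 140 \left(-38\right) = -613451 + 1820 \left(-38\right) = -613451 - 69160 = -682611$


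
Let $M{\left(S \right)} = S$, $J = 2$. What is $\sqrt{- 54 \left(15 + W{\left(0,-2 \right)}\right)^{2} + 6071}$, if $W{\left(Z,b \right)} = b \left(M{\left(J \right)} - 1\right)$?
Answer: $i \sqrt{3055} \approx 55.272 i$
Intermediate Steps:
$W{\left(Z,b \right)} = b$ ($W{\left(Z,b \right)} = b \left(2 - 1\right) = b 1 = b$)
$\sqrt{- 54 \left(15 + W{\left(0,-2 \right)}\right)^{2} + 6071} = \sqrt{- 54 \left(15 - 2\right)^{2} + 6071} = \sqrt{- 54 \cdot 13^{2} + 6071} = \sqrt{\left(-54\right) 169 + 6071} = \sqrt{-9126 + 6071} = \sqrt{-3055} = i \sqrt{3055}$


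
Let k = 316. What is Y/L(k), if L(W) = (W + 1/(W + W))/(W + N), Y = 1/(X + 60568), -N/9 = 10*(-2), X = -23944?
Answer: 19592/457143057 ≈ 4.2857e-5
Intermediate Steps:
N = 180 (N = -90*(-2) = -9*(-20) = 180)
Y = 1/36624 (Y = 1/(-23944 + 60568) = 1/36624 ≈ 2.7304e-5)
L(W) = (W + 1/(2*W))/(180 + W) (L(W) = (W + 1/(W + W))/(W + 180) = (W + 1/(2*W))/(180 + W))
Y/L(k) = 1/(36624*(((½ + 316²)/(316*(180 + 316))))) = 1/(36624*(((1/316)*(½ + 99856)/496))) = 1/(36624*(((1/316)*(1/496)*(199713/2)))) = 1/(36624*(199713/313472)) = (1/36624)*(313472/199713) = 19592/457143057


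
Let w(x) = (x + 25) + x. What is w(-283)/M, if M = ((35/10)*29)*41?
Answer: -1082/8323 ≈ -0.13000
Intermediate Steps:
w(x) = 25 + 2*x (w(x) = (25 + x) + x = 25 + 2*x)
M = 8323/2 (M = ((35*(1/10))*29)*41 = ((7/2)*29)*41 = (203/2)*41 = 8323/2 ≈ 4161.5)
w(-283)/M = (25 + 2*(-283))/(8323/2) = (25 - 566)*(2/8323) = -541*2/8323 = -1082/8323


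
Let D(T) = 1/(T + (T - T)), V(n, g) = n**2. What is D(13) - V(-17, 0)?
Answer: -3756/13 ≈ -288.92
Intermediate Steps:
D(T) = 1/T (D(T) = 1/(T + 0) = 1/T)
D(13) - V(-17, 0) = 1/13 - 1*(-17)**2 = 1/13 - 1*289 = 1/13 - 289 = -3756/13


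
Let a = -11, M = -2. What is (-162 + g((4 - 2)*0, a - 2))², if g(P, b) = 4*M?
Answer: 28900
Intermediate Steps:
g(P, b) = -8 (g(P, b) = 4*(-2) = -8)
(-162 + g((4 - 2)*0, a - 2))² = (-162 - 8)² = (-170)² = 28900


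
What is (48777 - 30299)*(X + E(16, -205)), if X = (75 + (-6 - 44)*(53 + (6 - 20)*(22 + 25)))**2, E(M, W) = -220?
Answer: 16992468673590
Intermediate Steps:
X = 919605625 (X = (75 - 50*(53 - 14*47))**2 = (75 - 50*(53 - 658))**2 = (75 - 50*(-605))**2 = (75 + 30250)**2 = 30325**2 = 919605625)
(48777 - 30299)*(X + E(16, -205)) = (48777 - 30299)*(919605625 - 220) = 18478*919605405 = 16992468673590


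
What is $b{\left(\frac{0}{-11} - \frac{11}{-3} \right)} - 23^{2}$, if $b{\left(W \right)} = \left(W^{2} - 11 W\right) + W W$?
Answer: $- \frac{4882}{9} \approx -542.44$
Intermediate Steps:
$b{\left(W \right)} = - 11 W + 2 W^{2}$ ($b{\left(W \right)} = \left(W^{2} - 11 W\right) + W^{2} = - 11 W + 2 W^{2}$)
$b{\left(\frac{0}{-11} - \frac{11}{-3} \right)} - 23^{2} = \left(\frac{0}{-11} - \frac{11}{-3}\right) \left(-11 + 2 \left(\frac{0}{-11} - \frac{11}{-3}\right)\right) - 23^{2} = \left(0 \left(- \frac{1}{11}\right) - - \frac{11}{3}\right) \left(-11 + 2 \left(0 \left(- \frac{1}{11}\right) - - \frac{11}{3}\right)\right) - 529 = \left(0 + \frac{11}{3}\right) \left(-11 + 2 \left(0 + \frac{11}{3}\right)\right) - 529 = \frac{11 \left(-11 + 2 \cdot \frac{11}{3}\right)}{3} - 529 = \frac{11 \left(-11 + \frac{22}{3}\right)}{3} - 529 = \frac{11}{3} \left(- \frac{11}{3}\right) - 529 = - \frac{121}{9} - 529 = - \frac{4882}{9}$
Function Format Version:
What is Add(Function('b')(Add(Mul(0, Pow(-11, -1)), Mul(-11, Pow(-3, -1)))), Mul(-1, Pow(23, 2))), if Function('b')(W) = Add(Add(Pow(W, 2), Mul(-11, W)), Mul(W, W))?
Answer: Rational(-4882, 9) ≈ -542.44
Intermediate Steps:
Function('b')(W) = Add(Mul(-11, W), Mul(2, Pow(W, 2))) (Function('b')(W) = Add(Add(Pow(W, 2), Mul(-11, W)), Pow(W, 2)) = Add(Mul(-11, W), Mul(2, Pow(W, 2))))
Add(Function('b')(Add(Mul(0, Pow(-11, -1)), Mul(-11, Pow(-3, -1)))), Mul(-1, Pow(23, 2))) = Add(Mul(Add(Mul(0, Pow(-11, -1)), Mul(-11, Pow(-3, -1))), Add(-11, Mul(2, Add(Mul(0, Pow(-11, -1)), Mul(-11, Pow(-3, -1)))))), Mul(-1, Pow(23, 2))) = Add(Mul(Add(Mul(0, Rational(-1, 11)), Mul(-11, Rational(-1, 3))), Add(-11, Mul(2, Add(Mul(0, Rational(-1, 11)), Mul(-11, Rational(-1, 3)))))), Mul(-1, 529)) = Add(Mul(Add(0, Rational(11, 3)), Add(-11, Mul(2, Add(0, Rational(11, 3))))), -529) = Add(Mul(Rational(11, 3), Add(-11, Mul(2, Rational(11, 3)))), -529) = Add(Mul(Rational(11, 3), Add(-11, Rational(22, 3))), -529) = Add(Mul(Rational(11, 3), Rational(-11, 3)), -529) = Add(Rational(-121, 9), -529) = Rational(-4882, 9)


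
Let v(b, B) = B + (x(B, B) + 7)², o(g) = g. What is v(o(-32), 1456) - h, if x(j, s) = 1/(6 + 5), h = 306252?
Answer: -36874232/121 ≈ -3.0475e+5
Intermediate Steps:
x(j, s) = 1/11
v(b, B) = 6084/121 + B (v(b, B) = B + (1/11 + 7)² = B + (78/11)² = B + 6084/121 = 6084/121 + B)
v(o(-32), 1456) - h = (6084/121 + 1456) - 1*306252 = 182260/121 - 306252 = -36874232/121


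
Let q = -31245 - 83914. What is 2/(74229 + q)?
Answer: -1/20465 ≈ -4.8864e-5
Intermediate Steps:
q = -115159
2/(74229 + q) = 2/(74229 - 115159) = 2/(-40930) = 2*(-1/40930) = -1/20465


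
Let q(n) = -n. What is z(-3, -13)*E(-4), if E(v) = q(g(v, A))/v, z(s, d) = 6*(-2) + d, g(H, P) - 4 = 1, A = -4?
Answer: -125/4 ≈ -31.250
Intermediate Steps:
g(H, P) = 5 (g(H, P) = 4 + 1 = 5)
z(s, d) = -12 + d
E(v) = -5/v (E(v) = (-1*5)/v = -5/v)
z(-3, -13)*E(-4) = (-12 - 13)*(-5/(-4)) = -(-125)*(-1)/4 = -25*5/4 = -125/4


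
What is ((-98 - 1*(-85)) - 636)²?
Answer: 421201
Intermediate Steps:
((-98 - 1*(-85)) - 636)² = ((-98 + 85) - 636)² = (-13 - 636)² = (-649)² = 421201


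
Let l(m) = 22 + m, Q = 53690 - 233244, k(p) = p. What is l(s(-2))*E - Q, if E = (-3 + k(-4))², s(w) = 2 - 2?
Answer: 180632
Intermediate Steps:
s(w) = 0
Q = -179554
E = 49 (E = (-3 - 4)² = (-7)² = 49)
l(s(-2))*E - Q = (22 + 0)*49 - 1*(-179554) = 22*49 + 179554 = 1078 + 179554 = 180632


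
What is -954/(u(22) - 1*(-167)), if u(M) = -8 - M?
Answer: -954/137 ≈ -6.9635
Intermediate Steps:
-954/(u(22) - 1*(-167)) = -954/((-8 - 1*22) - 1*(-167)) = -954/((-8 - 22) + 167) = -954/(-30 + 167) = -954/137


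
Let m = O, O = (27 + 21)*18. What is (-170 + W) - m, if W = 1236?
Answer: 202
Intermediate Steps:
O = 864 (O = 48*18 = 864)
m = 864
(-170 + W) - m = (-170 + 1236) - 1*864 = 1066 - 864 = 202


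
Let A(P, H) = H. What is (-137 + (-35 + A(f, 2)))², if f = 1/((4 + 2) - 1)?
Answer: 28900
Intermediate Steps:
f = ⅕ (f = 1/(6 - 1) = 1/5 = ⅕ ≈ 0.20000)
(-137 + (-35 + A(f, 2)))² = (-137 + (-35 + 2))² = (-137 - 33)² = (-170)² = 28900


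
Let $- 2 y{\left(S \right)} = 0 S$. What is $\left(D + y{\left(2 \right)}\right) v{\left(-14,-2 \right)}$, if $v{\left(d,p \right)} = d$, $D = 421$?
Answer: $-5894$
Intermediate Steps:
$y{\left(S \right)} = 0$ ($y{\left(S \right)} = - \frac{0 S}{2} = \left(- \frac{1}{2}\right) 0 = 0$)
$\left(D + y{\left(2 \right)}\right) v{\left(-14,-2 \right)} = \left(421 + 0\right) \left(-14\right) = 421 \left(-14\right) = -5894$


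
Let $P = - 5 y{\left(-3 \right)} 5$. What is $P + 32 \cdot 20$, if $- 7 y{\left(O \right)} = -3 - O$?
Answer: $640$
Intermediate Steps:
$y{\left(O \right)} = \frac{3}{7} + \frac{O}{7}$ ($y{\left(O \right)} = - \frac{-3 - O}{7} = \frac{3}{7} + \frac{O}{7}$)
$P = 0$ ($P = - 5 \left(\frac{3}{7} + \frac{1}{7} \left(-3\right)\right) 5 = - 5 \left(\frac{3}{7} - \frac{3}{7}\right) 5 = \left(-5\right) 0 \cdot 5 = 0 \cdot 5 = 0$)
$P + 32 \cdot 20 = 0 + 32 \cdot 20 = 0 + 640 = 640$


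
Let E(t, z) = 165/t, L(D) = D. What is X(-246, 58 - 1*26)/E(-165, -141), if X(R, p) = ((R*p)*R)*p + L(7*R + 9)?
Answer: -61966671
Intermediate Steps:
X(R, p) = 9 + 7*R + R²*p² (X(R, p) = ((R*p)*R)*p + (7*R + 9) = (p*R²)*p + (9 + 7*R) = R²*p² + (9 + 7*R) = 9 + 7*R + R²*p²)
X(-246, 58 - 1*26)/E(-165, -141) = (9 + 7*(-246) + (-246)²*(58 - 1*26)²)/((165/(-165))) = (9 - 1722 + 60516*(58 - 26)²)/((165*(-1/165))) = (9 - 1722 + 60516*32²)/(-1) = (9 - 1722 + 60516*1024)*(-1) = (9 - 1722 + 61968384)*(-1) = 61966671*(-1) = -61966671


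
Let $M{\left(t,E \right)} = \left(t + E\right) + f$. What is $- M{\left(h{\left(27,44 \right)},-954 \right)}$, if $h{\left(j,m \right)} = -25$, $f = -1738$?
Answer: $2717$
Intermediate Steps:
$M{\left(t,E \right)} = -1738 + E + t$ ($M{\left(t,E \right)} = \left(t + E\right) - 1738 = \left(E + t\right) - 1738 = -1738 + E + t$)
$- M{\left(h{\left(27,44 \right)},-954 \right)} = - (-1738 - 954 - 25) = \left(-1\right) \left(-2717\right) = 2717$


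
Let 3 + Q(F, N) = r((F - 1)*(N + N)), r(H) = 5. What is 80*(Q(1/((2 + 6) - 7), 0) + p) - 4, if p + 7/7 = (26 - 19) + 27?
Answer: 2796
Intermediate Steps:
Q(F, N) = 2 (Q(F, N) = -3 + 5 = 2)
p = 33 (p = -1 + ((26 - 19) + 27) = -1 + (7 + 27) = -1 + 34 = 33)
80*(Q(1/((2 + 6) - 7), 0) + p) - 4 = 80*(2 + 33) - 4 = 80*35 - 4 = 2800 - 4 = 2796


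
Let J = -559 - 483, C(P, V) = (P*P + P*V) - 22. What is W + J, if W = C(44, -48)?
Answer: -1240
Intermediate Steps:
C(P, V) = -22 + P² + P*V (C(P, V) = (P² + P*V) - 22 = -22 + P² + P*V)
W = -198 (W = -22 + 44² + 44*(-48) = -22 + 1936 - 2112 = -198)
J = -1042
W + J = -198 - 1042 = -1240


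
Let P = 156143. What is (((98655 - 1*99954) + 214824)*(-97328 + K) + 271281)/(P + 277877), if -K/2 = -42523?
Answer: -2622242769/434020 ≈ -6041.8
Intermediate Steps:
K = 85046 (K = -2*(-42523) = 85046)
(((98655 - 1*99954) + 214824)*(-97328 + K) + 271281)/(P + 277877) = (((98655 - 1*99954) + 214824)*(-97328 + 85046) + 271281)/(156143 + 277877) = (((98655 - 99954) + 214824)*(-12282) + 271281)/434020 = ((-1299 + 214824)*(-12282) + 271281)*(1/434020) = (213525*(-12282) + 271281)*(1/434020) = (-2622514050 + 271281)*(1/434020) = -2622242769*1/434020 = -2622242769/434020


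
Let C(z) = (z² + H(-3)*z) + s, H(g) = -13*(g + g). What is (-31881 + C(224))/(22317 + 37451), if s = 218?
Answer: 35985/59768 ≈ 0.60208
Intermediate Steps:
H(g) = -26*g
C(z) = 218 + z² + 78*z (C(z) = (z² + (-26*(-3))*z) + 218 = (z² + 78*z) + 218 = 218 + z² + 78*z)
(-31881 + C(224))/(22317 + 37451) = (-31881 + (218 + 224² + 78*224))/(22317 + 37451) = (-31881 + (218 + 50176 + 17472))/59768 = (-31881 + 67866)*(1/59768) = 35985*(1/59768) = 35985/59768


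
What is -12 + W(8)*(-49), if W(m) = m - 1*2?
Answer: -306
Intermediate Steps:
W(m) = -2 + m (W(m) = m - 2 = -2 + m)
-12 + W(8)*(-49) = -12 + (-2 + 8)*(-49) = -12 + 6*(-49) = -12 - 294 = -306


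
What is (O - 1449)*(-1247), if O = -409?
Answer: 2316926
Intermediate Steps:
(O - 1449)*(-1247) = (-409 - 1449)*(-1247) = -1858*(-1247) = 2316926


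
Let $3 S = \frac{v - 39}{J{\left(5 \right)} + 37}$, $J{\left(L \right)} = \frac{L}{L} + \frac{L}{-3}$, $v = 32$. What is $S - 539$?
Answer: $- \frac{58758}{109} \approx -539.06$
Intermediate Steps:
$J{\left(L \right)} = 1 - \frac{L}{3}$ ($J{\left(L \right)} = 1 + L \left(- \frac{1}{3}\right) = 1 - \frac{L}{3}$)
$S = - \frac{7}{109}$ ($S = \frac{\left(32 - 39\right) \frac{1}{\left(1 - \frac{5}{3}\right) + 37}}{3} = \frac{\left(-7\right) \frac{1}{\left(1 - \frac{5}{3}\right) + 37}}{3} = \frac{\left(-7\right) \frac{1}{- \frac{2}{3} + 37}}{3} = \frac{\left(-7\right) \frac{1}{\frac{109}{3}}}{3} = \frac{\left(-7\right) \frac{3}{109}}{3} = \frac{1}{3} \left(- \frac{21}{109}\right) = - \frac{7}{109} \approx -0.06422$)
$S - 539 = - \frac{7}{109} - 539 = - \frac{58758}{109}$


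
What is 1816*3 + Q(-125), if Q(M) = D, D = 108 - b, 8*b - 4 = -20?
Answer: 5558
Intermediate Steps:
b = -2 (b = ½ + (⅛)*(-20) = ½ - 5/2 = -2)
D = 110 (D = 108 - 1*(-2) = 108 + 2 = 110)
Q(M) = 110
1816*3 + Q(-125) = 1816*3 + 110 = 5448 + 110 = 5558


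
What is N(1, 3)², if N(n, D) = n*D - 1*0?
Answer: 9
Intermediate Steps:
N(n, D) = D*n (N(n, D) = D*n + 0 = D*n)
N(1, 3)² = (3*1)² = 3² = 9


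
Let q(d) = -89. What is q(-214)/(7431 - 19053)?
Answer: 89/11622 ≈ 0.0076579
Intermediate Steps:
q(-214)/(7431 - 19053) = -89/(7431 - 19053) = -89/(-11622) = -89*(-1/11622) = 89/11622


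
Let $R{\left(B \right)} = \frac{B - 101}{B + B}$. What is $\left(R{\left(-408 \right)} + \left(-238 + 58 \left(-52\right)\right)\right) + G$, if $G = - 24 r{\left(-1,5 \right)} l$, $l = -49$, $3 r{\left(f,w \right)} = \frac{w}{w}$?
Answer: $- \frac{2334883}{816} \approx -2861.4$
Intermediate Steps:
$r{\left(f,w \right)} = \frac{1}{3}$ ($r{\left(f,w \right)} = \frac{w \frac{1}{w}}{3} = \frac{1}{3} \cdot 1 = \frac{1}{3}$)
$R{\left(B \right)} = \frac{-101 + B}{2 B}$
$G = 392$ ($G = \left(-24\right) \frac{1}{3} \left(-49\right) = \left(-8\right) \left(-49\right) = 392$)
$\left(R{\left(-408 \right)} + \left(-238 + 58 \left(-52\right)\right)\right) + G = \left(\frac{-101 - 408}{2 \left(-408\right)} + \left(-238 + 58 \left(-52\right)\right)\right) + 392 = \left(\frac{1}{2} \left(- \frac{1}{408}\right) \left(-509\right) - 3254\right) + 392 = \left(\frac{509}{816} - 3254\right) + 392 = - \frac{2654755}{816} + 392 = - \frac{2334883}{816}$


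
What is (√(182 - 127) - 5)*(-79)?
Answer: 395 - 79*√55 ≈ -190.88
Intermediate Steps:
(√(182 - 127) - 5)*(-79) = (√55 - 5)*(-79) = (-5 + √55)*(-79) = 395 - 79*√55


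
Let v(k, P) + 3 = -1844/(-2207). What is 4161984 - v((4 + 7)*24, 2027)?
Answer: 9185503465/2207 ≈ 4.1620e+6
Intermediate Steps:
v(k, P) = -4777/2207 (v(k, P) = -3 - 1844/(-2207) = -3 - 1844*(-1/2207) = -3 + 1844/2207 = -4777/2207)
4161984 - v((4 + 7)*24, 2027) = 4161984 - 1*(-4777/2207) = 4161984 + 4777/2207 = 9185503465/2207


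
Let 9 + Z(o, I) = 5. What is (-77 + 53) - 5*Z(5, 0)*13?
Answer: 236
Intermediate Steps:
Z(o, I) = -4 (Z(o, I) = -9 + 5 = -4)
(-77 + 53) - 5*Z(5, 0)*13 = (-77 + 53) - 5*(-4)*13 = -24 + 20*13 = -24 + 260 = 236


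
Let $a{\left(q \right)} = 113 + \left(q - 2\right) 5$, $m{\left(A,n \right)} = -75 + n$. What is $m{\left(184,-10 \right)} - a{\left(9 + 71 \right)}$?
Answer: $-588$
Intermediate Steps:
$a{\left(q \right)} = 103 + 5 q$ ($a{\left(q \right)} = 113 + \left(-2 + q\right) 5 = 113 + \left(-10 + 5 q\right) = 103 + 5 q$)
$m{\left(184,-10 \right)} - a{\left(9 + 71 \right)} = \left(-75 - 10\right) - \left(103 + 5 \left(9 + 71\right)\right) = -85 - \left(103 + 5 \cdot 80\right) = -85 - \left(103 + 400\right) = -85 - 503 = -588$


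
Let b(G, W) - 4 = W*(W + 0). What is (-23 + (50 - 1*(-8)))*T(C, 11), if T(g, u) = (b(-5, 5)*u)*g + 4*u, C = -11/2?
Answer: -119735/2 ≈ -59868.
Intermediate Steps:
b(G, W) = 4 + W² (b(G, W) = 4 + W*(W + 0) = 4 + W*W = 4 + W²)
C = -11/2 (C = -11*½ = -11/2 ≈ -5.5000)
T(g, u) = 4*u + 29*g*u (T(g, u) = ((4 + 5²)*u)*g + 4*u = ((4 + 25)*u)*g + 4*u = (29*u)*g + 4*u = 29*g*u + 4*u = 4*u + 29*g*u)
(-23 + (50 - 1*(-8)))*T(C, 11) = (-23 + (50 - 1*(-8)))*(11*(4 + 29*(-11/2))) = (-23 + (50 + 8))*(11*(4 - 319/2)) = (-23 + 58)*(11*(-311/2)) = 35*(-3421/2) = -119735/2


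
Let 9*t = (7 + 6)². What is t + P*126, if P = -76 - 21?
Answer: -109829/9 ≈ -12203.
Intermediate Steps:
t = 169/9 (t = (7 + 6)²/9 = (⅑)*13² = (⅑)*169 = 169/9 ≈ 18.778)
P = -97
t + P*126 = 169/9 - 97*126 = 169/9 - 12222 = -109829/9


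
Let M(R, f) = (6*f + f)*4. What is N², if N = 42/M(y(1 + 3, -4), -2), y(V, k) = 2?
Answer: 9/16 ≈ 0.56250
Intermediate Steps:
M(R, f) = 28*f (M(R, f) = (7*f)*4 = 28*f)
N = -¾ (N = 42/((28*(-2))) = 42/(-56) = 42*(-1/56) = -¾ ≈ -0.75000)
N² = (-¾)² = 9/16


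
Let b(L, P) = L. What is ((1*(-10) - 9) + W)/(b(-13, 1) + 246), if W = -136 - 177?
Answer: -332/233 ≈ -1.4249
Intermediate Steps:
W = -313
((1*(-10) - 9) + W)/(b(-13, 1) + 246) = ((1*(-10) - 9) - 313)/(-13 + 246) = ((-10 - 9) - 313)/233 = (-19 - 313)/233 = (1/233)*(-332) = -332/233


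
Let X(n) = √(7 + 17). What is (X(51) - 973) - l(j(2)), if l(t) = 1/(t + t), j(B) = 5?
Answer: -9731/10 + 2*√6 ≈ -968.20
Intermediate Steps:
X(n) = 2*√6 (X(n) = √24 = 2*√6)
l(t) = 1/(2*t)
(X(51) - 973) - l(j(2)) = (2*√6 - 973) - 1/(2*5) = (-973 + 2*√6) - 1/(2*5) = (-973 + 2*√6) - 1*⅒ = (-973 + 2*√6) - ⅒ = -9731/10 + 2*√6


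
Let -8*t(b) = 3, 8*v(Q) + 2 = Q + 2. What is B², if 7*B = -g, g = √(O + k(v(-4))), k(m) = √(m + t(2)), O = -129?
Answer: -129/49 + I*√14/196 ≈ -2.6327 + 0.01909*I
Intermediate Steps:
v(Q) = Q/8 (v(Q) = -¼ + (Q + 2)/8 = -¼ + (2 + Q)/8 = -¼ + (¼ + Q/8) = Q/8)
t(b) = -3/8 (t(b) = -⅛*3 = -3/8)
k(m) = √(-3/8 + m) (k(m) = √(m - 3/8) = √(-3/8 + m))
g = √(-129 + I*√14/4) (g = √(-129 + √(-6 + 16*((⅛)*(-4)))/4) = √(-129 + √(-6 + 16*(-½))/4) = √(-129 + √(-6 - 8)/4) = √(-129 + √(-14)/4) = √(-129 + (I*√14)/4) = √(-129 + I*√14/4) ≈ 0.04118 + 11.358*I)
B = -√(-516 + I*√14)/14 (B = (-√(-516 + I*√14)/2)/7 = -√(-516 + I*√14)/14 ≈ -0.0058827 - 1.6226*I)
B² = (-√(-516 + I*√14)/14)² = -129/49 + I*√14/196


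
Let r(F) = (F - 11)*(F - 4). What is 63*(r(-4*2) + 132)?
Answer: 22680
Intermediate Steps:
r(F) = (-11 + F)*(-4 + F)
63*(r(-4*2) + 132) = 63*((44 + (-4*2)² - (-60)*2) + 132) = 63*((44 + (-8)² - 15*(-8)) + 132) = 63*((44 + 64 + 120) + 132) = 63*(228 + 132) = 63*360 = 22680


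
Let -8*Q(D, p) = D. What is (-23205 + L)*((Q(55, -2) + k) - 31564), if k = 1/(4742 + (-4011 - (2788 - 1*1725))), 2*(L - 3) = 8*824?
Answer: 208645366039/332 ≈ 6.2845e+8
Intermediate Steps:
L = 3299 (L = 3 + (8*824)/2 = 3 + (1/2)*6592 = 3 + 3296 = 3299)
Q(D, p) = -D/8
k = -1/332 (k = 1/(4742 + (-4011 - (2788 - 1725))) = 1/(4742 + (-4011 - 1*1063)) = 1/(4742 + (-4011 - 1063)) = 1/(4742 - 5074) = 1/(-332) = -1/332 ≈ -0.0030120)
(-23205 + L)*((Q(55, -2) + k) - 31564) = (-23205 + 3299)*((-1/8*55 - 1/332) - 31564) = -19906*((-55/8 - 1/332) - 31564) = -19906*(-4567/664 - 31564) = -19906*(-20963063/664) = 208645366039/332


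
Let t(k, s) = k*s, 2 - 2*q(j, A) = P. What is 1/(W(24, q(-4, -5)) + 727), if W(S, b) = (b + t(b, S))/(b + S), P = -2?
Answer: 13/9476 ≈ 0.0013719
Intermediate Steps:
q(j, A) = 2 (q(j, A) = 1 - ½*(-2) = 1 + 1 = 2)
W(S, b) = (b + S*b)/(S + b) (W(S, b) = (b + b*S)/(b + S) = (b + S*b)/(S + b))
1/(W(24, q(-4, -5)) + 727) = 1/(2*(1 + 24)/(24 + 2) + 727) = 1/(2*25/26 + 727) = 1/(2*(1/26)*25 + 727) = 1/(25/13 + 727) = 1/(9476/13) = 13/9476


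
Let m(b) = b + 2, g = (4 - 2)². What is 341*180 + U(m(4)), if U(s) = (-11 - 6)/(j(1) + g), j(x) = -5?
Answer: 61397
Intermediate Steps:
g = 4 (g = 2² = 4)
m(b) = 2 + b
U(s) = 17 (U(s) = (-11 - 6)/(-5 + 4) = -17/(-1) = -17*(-1) = 17)
341*180 + U(m(4)) = 341*180 + 17 = 61380 + 17 = 61397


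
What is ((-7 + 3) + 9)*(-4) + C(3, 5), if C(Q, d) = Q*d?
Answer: -5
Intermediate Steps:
((-7 + 3) + 9)*(-4) + C(3, 5) = ((-7 + 3) + 9)*(-4) + 3*5 = (-4 + 9)*(-4) + 15 = 5*(-4) + 15 = -20 + 15 = -5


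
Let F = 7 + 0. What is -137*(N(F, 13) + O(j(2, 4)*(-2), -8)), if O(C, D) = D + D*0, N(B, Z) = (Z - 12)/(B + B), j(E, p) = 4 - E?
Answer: 15207/14 ≈ 1086.2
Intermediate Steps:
F = 7
N(B, Z) = (-12 + Z)/(2*B) (N(B, Z) = (-12 + Z)/((2*B)) = (-12 + Z)*(1/(2*B)) = (-12 + Z)/(2*B))
O(C, D) = D (O(C, D) = D + 0 = D)
-137*(N(F, 13) + O(j(2, 4)*(-2), -8)) = -137*((1/2)*(-12 + 13)/7 - 8) = -137*((1/2)*(1/7)*1 - 8) = -137*(1/14 - 8) = -137*(-111/14) = 15207/14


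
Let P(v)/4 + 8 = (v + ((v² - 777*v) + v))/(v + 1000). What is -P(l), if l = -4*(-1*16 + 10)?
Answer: 3277/32 ≈ 102.41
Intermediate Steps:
l = 24 (l = -4*(-16 + 10) = -4*(-6) = 24)
P(v) = -32 + 4*(v² - 775*v)/(1000 + v) (P(v) = -32 + 4*((v + ((v² - 777*v) + v))/(v + 1000)) = -32 + 4*((v + (v² - 776*v))/(1000 + v)) = -32 + 4*((v² - 775*v)/(1000 + v)) = -32 + 4*(v² - 775*v)/(1000 + v))
-P(l) = -4*(-8000 + 24² - 783*24)/(1000 + 24) = -4*(-8000 + 576 - 18792)/1024 = -4*(-26216)/1024 = -1*(-3277/32) = 3277/32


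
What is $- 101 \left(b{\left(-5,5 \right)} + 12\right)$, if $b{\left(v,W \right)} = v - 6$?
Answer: $-101$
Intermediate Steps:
$b{\left(v,W \right)} = -6 + v$ ($b{\left(v,W \right)} = v - 6 = -6 + v$)
$- 101 \left(b{\left(-5,5 \right)} + 12\right) = - 101 \left(\left(-6 - 5\right) + 12\right) = - 101 \left(-11 + 12\right) = \left(-101\right) 1 = -101$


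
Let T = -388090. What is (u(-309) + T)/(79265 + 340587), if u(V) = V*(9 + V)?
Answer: -147695/209926 ≈ -0.70356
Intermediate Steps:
(u(-309) + T)/(79265 + 340587) = (-309*(9 - 309) - 388090)/(79265 + 340587) = (-309*(-300) - 388090)/419852 = (92700 - 388090)*(1/419852) = -295390*1/419852 = -147695/209926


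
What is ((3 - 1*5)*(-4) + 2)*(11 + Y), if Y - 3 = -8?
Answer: 60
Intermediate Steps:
Y = -5 (Y = 3 - 8 = -5)
((3 - 1*5)*(-4) + 2)*(11 + Y) = ((3 - 1*5)*(-4) + 2)*(11 - 5) = ((3 - 5)*(-4) + 2)*6 = (-2*(-4) + 2)*6 = (8 + 2)*6 = 10*6 = 60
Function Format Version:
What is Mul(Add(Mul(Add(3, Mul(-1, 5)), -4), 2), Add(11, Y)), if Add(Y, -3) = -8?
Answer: 60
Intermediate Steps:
Y = -5 (Y = Add(3, -8) = -5)
Mul(Add(Mul(Add(3, Mul(-1, 5)), -4), 2), Add(11, Y)) = Mul(Add(Mul(Add(3, Mul(-1, 5)), -4), 2), Add(11, -5)) = Mul(Add(Mul(Add(3, -5), -4), 2), 6) = Mul(Add(Mul(-2, -4), 2), 6) = Mul(Add(8, 2), 6) = Mul(10, 6) = 60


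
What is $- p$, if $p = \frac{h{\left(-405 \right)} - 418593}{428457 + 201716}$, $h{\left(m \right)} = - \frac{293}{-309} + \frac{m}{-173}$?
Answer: $\frac{22376550167}{33687158061} \approx 0.66425$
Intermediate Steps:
$h{\left(m \right)} = \frac{293}{309} - \frac{m}{173}$ ($h{\left(m \right)} = \left(-293\right) \left(- \frac{1}{309}\right) + m \left(- \frac{1}{173}\right) = \frac{293}{309} - \frac{m}{173}$)
$p = - \frac{22376550167}{33687158061}$ ($p = \frac{\left(\frac{293}{309} - - \frac{405}{173}\right) - 418593}{428457 + 201716} = \frac{\left(\frac{293}{309} + \frac{405}{173}\right) - 418593}{630173} = \left(\frac{175834}{53457} - 418593\right) \frac{1}{630173} = \left(- \frac{22376550167}{53457}\right) \frac{1}{630173} = - \frac{22376550167}{33687158061} \approx -0.66425$)
$- p = \left(-1\right) \left(- \frac{22376550167}{33687158061}\right) = \frac{22376550167}{33687158061}$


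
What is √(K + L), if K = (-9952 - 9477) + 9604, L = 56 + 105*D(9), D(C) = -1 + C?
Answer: I*√8929 ≈ 94.493*I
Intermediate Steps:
L = 896 (L = 56 + 105*(-1 + 9) = 56 + 105*8 = 56 + 840 = 896)
K = -9825 (K = -19429 + 9604 = -9825)
√(K + L) = √(-9825 + 896) = √(-8929) = I*√8929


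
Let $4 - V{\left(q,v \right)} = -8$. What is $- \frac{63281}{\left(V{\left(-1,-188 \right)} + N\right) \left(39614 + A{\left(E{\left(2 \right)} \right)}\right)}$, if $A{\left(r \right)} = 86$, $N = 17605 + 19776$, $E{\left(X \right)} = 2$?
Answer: $- \frac{63281}{1484502100} \approx -4.2628 \cdot 10^{-5}$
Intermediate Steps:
$N = 37381$
$V{\left(q,v \right)} = 12$ ($V{\left(q,v \right)} = 4 - -8 = 4 + 8 = 12$)
$- \frac{63281}{\left(V{\left(-1,-188 \right)} + N\right) \left(39614 + A{\left(E{\left(2 \right)} \right)}\right)} = - \frac{63281}{\left(12 + 37381\right) \left(39614 + 86\right)} = - \frac{63281}{37393 \cdot 39700} = - \frac{63281}{1484502100}$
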